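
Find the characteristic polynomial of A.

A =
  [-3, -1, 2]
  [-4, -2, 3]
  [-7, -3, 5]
x^3

Expanding det(x·I − A) (e.g. by cofactor expansion or by noting that A is similar to its Jordan form J, which has the same characteristic polynomial as A) gives
  χ_A(x) = x^3
which factors as x^3. The eigenvalues (with algebraic multiplicities) are λ = 0 with multiplicity 3.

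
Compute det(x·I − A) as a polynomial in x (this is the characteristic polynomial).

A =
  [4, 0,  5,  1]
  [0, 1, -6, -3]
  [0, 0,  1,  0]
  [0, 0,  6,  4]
x^4 - 10*x^3 + 33*x^2 - 40*x + 16

Expanding det(x·I − A) (e.g. by cofactor expansion or by noting that A is similar to its Jordan form J, which has the same characteristic polynomial as A) gives
  χ_A(x) = x^4 - 10*x^3 + 33*x^2 - 40*x + 16
which factors as (x - 4)^2*(x - 1)^2. The eigenvalues (with algebraic multiplicities) are λ = 1 with multiplicity 2, λ = 4 with multiplicity 2.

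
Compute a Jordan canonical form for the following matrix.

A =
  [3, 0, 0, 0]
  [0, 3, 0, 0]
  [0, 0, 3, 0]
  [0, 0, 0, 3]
J_1(3) ⊕ J_1(3) ⊕ J_1(3) ⊕ J_1(3)

The characteristic polynomial is
  det(x·I − A) = x^4 - 12*x^3 + 54*x^2 - 108*x + 81 = (x - 3)^4

Eigenvalues and multiplicities (the geometric multiplicity of λ is n − rank(A − λI), which equals the number of Jordan blocks for λ):
  λ = 3: algebraic multiplicity = 4, geometric multiplicity = 4

Determining the block sizes for each eigenvalue:
  λ = 3: gm = am = 4, so every block has size 1 → block sizes [1, 1, 1, 1]

Assembling the blocks gives a Jordan form
J =
  [3, 0, 0, 0]
  [0, 3, 0, 0]
  [0, 0, 3, 0]
  [0, 0, 0, 3]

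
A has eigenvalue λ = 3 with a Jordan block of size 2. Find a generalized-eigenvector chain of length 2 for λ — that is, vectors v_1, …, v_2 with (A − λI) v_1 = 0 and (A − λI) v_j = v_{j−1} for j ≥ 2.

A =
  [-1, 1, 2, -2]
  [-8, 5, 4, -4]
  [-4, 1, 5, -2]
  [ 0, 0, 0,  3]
A Jordan chain for λ = 3 of length 2:
v_1 = (-4, -8, -4, 0)ᵀ
v_2 = (1, 0, 0, 0)ᵀ

Let N = A − (3)·I. We want v_2 with N^2 v_2 = 0 but N^1 v_2 ≠ 0; then v_{j-1} := N · v_j for j = 2, …, 2.

Pick v_2 = (1, 0, 0, 0)ᵀ.
Then v_1 = N · v_2 = (-4, -8, -4, 0)ᵀ.

Sanity check: (A − (3)·I) v_1 = (0, 0, 0, 0)ᵀ = 0. ✓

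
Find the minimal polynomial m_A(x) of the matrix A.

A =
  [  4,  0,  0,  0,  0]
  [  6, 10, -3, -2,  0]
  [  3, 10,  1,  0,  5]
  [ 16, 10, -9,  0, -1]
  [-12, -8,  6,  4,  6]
x^5 - 21*x^4 + 168*x^3 - 628*x^2 + 1056*x - 576

The characteristic polynomial is χ_A(x) = (x - 6)^2*(x - 4)^2*(x - 1), so the eigenvalues are known. The minimal polynomial is
  m_A(x) = Π_λ (x − λ)^{k_λ}
where k_λ is the size of the *largest* Jordan block for λ (equivalently, the smallest k with (A − λI)^k v = 0 for every generalised eigenvector v of λ).

  λ = 1: largest Jordan block has size 1, contributing (x − 1)
  λ = 4: largest Jordan block has size 2, contributing (x − 4)^2
  λ = 6: largest Jordan block has size 2, contributing (x − 6)^2

So m_A(x) = (x - 6)^2*(x - 4)^2*(x - 1) = x^5 - 21*x^4 + 168*x^3 - 628*x^2 + 1056*x - 576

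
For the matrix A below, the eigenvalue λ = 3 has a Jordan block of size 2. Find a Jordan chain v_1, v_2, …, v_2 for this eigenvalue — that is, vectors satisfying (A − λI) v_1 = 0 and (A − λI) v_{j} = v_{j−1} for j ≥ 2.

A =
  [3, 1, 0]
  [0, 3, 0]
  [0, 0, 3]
A Jordan chain for λ = 3 of length 2:
v_1 = (1, 0, 0)ᵀ
v_2 = (0, 1, 0)ᵀ

Let N = A − (3)·I. We want v_2 with N^2 v_2 = 0 but N^1 v_2 ≠ 0; then v_{j-1} := N · v_j for j = 2, …, 2.

Pick v_2 = (0, 1, 0)ᵀ.
Then v_1 = N · v_2 = (1, 0, 0)ᵀ.

Sanity check: (A − (3)·I) v_1 = (0, 0, 0)ᵀ = 0. ✓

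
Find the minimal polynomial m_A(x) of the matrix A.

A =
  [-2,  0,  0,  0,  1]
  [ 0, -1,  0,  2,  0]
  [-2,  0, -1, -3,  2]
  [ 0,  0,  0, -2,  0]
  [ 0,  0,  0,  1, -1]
x^3 + 5*x^2 + 8*x + 4

The characteristic polynomial is χ_A(x) = (x + 1)^3*(x + 2)^2, so the eigenvalues are known. The minimal polynomial is
  m_A(x) = Π_λ (x − λ)^{k_λ}
where k_λ is the size of the *largest* Jordan block for λ (equivalently, the smallest k with (A − λI)^k v = 0 for every generalised eigenvector v of λ).

  λ = -2: largest Jordan block has size 2, contributing (x + 2)^2
  λ = -1: largest Jordan block has size 1, contributing (x + 1)

So m_A(x) = (x + 1)*(x + 2)^2 = x^3 + 5*x^2 + 8*x + 4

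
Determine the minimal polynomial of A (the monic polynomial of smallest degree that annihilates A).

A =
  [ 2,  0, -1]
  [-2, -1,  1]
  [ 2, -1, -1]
x^3

The characteristic polynomial is χ_A(x) = x^3, so the eigenvalues are known. The minimal polynomial is
  m_A(x) = Π_λ (x − λ)^{k_λ}
where k_λ is the size of the *largest* Jordan block for λ (equivalently, the smallest k with (A − λI)^k v = 0 for every generalised eigenvector v of λ).

  λ = 0: largest Jordan block has size 3, contributing (x − 0)^3

So m_A(x) = x^3 = x^3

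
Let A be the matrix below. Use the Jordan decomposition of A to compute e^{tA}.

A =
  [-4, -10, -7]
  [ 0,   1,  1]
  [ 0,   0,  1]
e^{tA} =
  [exp(-4*t), -2*exp(t) + 2*exp(-4*t), -2*t*exp(t) - exp(t) + exp(-4*t)]
  [0, exp(t), t*exp(t)]
  [0, 0, exp(t)]

Strategy: write A = P · J · P⁻¹ where J is a Jordan canonical form, so e^{tA} = P · e^{tJ} · P⁻¹, and e^{tJ} can be computed block-by-block.

A has Jordan form
J =
  [-4, 0, 0]
  [ 0, 1, 1]
  [ 0, 0, 1]
(up to reordering of blocks).

Per-block formulas:
  For a 1×1 block at λ = -4: exp(t · [-4]) = [e^(-4t)].
  For a 2×2 Jordan block J_2(1): exp(t · J_2(1)) = e^(1t)·(I + t·N), where N is the 2×2 nilpotent shift.

After assembling e^{tJ} and conjugating by P, we get:

e^{tA} =
  [exp(-4*t), -2*exp(t) + 2*exp(-4*t), -2*t*exp(t) - exp(t) + exp(-4*t)]
  [0, exp(t), t*exp(t)]
  [0, 0, exp(t)]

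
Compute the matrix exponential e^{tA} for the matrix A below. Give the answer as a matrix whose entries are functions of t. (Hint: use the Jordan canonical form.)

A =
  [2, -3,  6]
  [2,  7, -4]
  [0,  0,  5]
e^{tA} =
  [-2*exp(5*t) + 3*exp(4*t), -3*exp(5*t) + 3*exp(4*t), 6*exp(5*t) - 6*exp(4*t)]
  [2*exp(5*t) - 2*exp(4*t), 3*exp(5*t) - 2*exp(4*t), -4*exp(5*t) + 4*exp(4*t)]
  [0, 0, exp(5*t)]

Strategy: write A = P · J · P⁻¹ where J is a Jordan canonical form, so e^{tA} = P · e^{tJ} · P⁻¹, and e^{tJ} can be computed block-by-block.

A has Jordan form
J =
  [4, 0, 0]
  [0, 5, 0]
  [0, 0, 5]
(up to reordering of blocks).

Per-block formulas:
  For a 1×1 block at λ = 4: exp(t · [4]) = [e^(4t)].
  For a 1×1 block at λ = 5: exp(t · [5]) = [e^(5t)].

After assembling e^{tJ} and conjugating by P, we get:

e^{tA} =
  [-2*exp(5*t) + 3*exp(4*t), -3*exp(5*t) + 3*exp(4*t), 6*exp(5*t) - 6*exp(4*t)]
  [2*exp(5*t) - 2*exp(4*t), 3*exp(5*t) - 2*exp(4*t), -4*exp(5*t) + 4*exp(4*t)]
  [0, 0, exp(5*t)]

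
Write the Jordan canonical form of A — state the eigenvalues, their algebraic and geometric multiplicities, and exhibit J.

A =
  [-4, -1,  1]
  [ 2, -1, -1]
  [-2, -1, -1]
J_2(-2) ⊕ J_1(-2)

The characteristic polynomial is
  det(x·I − A) = x^3 + 6*x^2 + 12*x + 8 = (x + 2)^3

Eigenvalues and multiplicities (the geometric multiplicity of λ is n − rank(A − λI), which equals the number of Jordan blocks for λ):
  λ = -2: algebraic multiplicity = 3, geometric multiplicity = 2

Determining the block sizes for each eigenvalue:
  λ = -2: 2 blocks summing to 3 forces exactly one block of size 2 and the rest size 1 → block sizes [2, 1]

Assembling the blocks gives a Jordan form
J =
  [-2,  1,  0]
  [ 0, -2,  0]
  [ 0,  0, -2]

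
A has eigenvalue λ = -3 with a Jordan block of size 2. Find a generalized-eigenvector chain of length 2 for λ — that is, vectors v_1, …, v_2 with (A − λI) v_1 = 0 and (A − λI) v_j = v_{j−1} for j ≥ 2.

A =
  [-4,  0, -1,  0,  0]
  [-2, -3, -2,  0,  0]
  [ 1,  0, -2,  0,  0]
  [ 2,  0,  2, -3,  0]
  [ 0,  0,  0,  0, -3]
A Jordan chain for λ = -3 of length 2:
v_1 = (-1, -2, 1, 2, 0)ᵀ
v_2 = (1, 0, 0, 0, 0)ᵀ

Let N = A − (-3)·I. We want v_2 with N^2 v_2 = 0 but N^1 v_2 ≠ 0; then v_{j-1} := N · v_j for j = 2, …, 2.

Pick v_2 = (1, 0, 0, 0, 0)ᵀ.
Then v_1 = N · v_2 = (-1, -2, 1, 2, 0)ᵀ.

Sanity check: (A − (-3)·I) v_1 = (0, 0, 0, 0, 0)ᵀ = 0. ✓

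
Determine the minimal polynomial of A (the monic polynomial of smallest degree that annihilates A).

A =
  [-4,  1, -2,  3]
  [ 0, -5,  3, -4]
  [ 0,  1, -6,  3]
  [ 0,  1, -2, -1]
x^3 + 12*x^2 + 48*x + 64

The characteristic polynomial is χ_A(x) = (x + 4)^4, so the eigenvalues are known. The minimal polynomial is
  m_A(x) = Π_λ (x − λ)^{k_λ}
where k_λ is the size of the *largest* Jordan block for λ (equivalently, the smallest k with (A − λI)^k v = 0 for every generalised eigenvector v of λ).

  λ = -4: largest Jordan block has size 3, contributing (x + 4)^3

So m_A(x) = (x + 4)^3 = x^3 + 12*x^2 + 48*x + 64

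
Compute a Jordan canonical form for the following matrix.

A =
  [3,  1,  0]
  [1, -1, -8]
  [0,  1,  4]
J_3(2)

The characteristic polynomial is
  det(x·I − A) = x^3 - 6*x^2 + 12*x - 8 = (x - 2)^3

Eigenvalues and multiplicities (the geometric multiplicity of λ is n − rank(A − λI), which equals the number of Jordan blocks for λ):
  λ = 2: algebraic multiplicity = 3, geometric multiplicity = 1

Determining the block sizes for each eigenvalue:
  λ = 2: one block (gm = 1), so the single block has size am = 3 → block sizes [3]

Assembling the blocks gives a Jordan form
J =
  [2, 1, 0]
  [0, 2, 1]
  [0, 0, 2]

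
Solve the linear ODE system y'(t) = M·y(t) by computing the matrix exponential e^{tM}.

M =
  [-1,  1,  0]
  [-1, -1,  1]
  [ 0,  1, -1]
e^{tM} =
  [-t^2*exp(-t)/2 + exp(-t), t*exp(-t), t^2*exp(-t)/2]
  [-t*exp(-t), exp(-t), t*exp(-t)]
  [-t^2*exp(-t)/2, t*exp(-t), t^2*exp(-t)/2 + exp(-t)]

Strategy: write M = P · J · P⁻¹ where J is a Jordan canonical form, so e^{tM} = P · e^{tJ} · P⁻¹, and e^{tJ} can be computed block-by-block.

M has Jordan form
J =
  [-1,  1,  0]
  [ 0, -1,  1]
  [ 0,  0, -1]
(up to reordering of blocks).

Per-block formulas:
  For a 3×3 Jordan block J_3(-1): exp(t · J_3(-1)) = e^(-1t)·(I + t·N + (t^2/2)·N^2), where N is the 3×3 nilpotent shift.

After assembling e^{tJ} and conjugating by P, we get:

e^{tM} =
  [-t^2*exp(-t)/2 + exp(-t), t*exp(-t), t^2*exp(-t)/2]
  [-t*exp(-t), exp(-t), t*exp(-t)]
  [-t^2*exp(-t)/2, t*exp(-t), t^2*exp(-t)/2 + exp(-t)]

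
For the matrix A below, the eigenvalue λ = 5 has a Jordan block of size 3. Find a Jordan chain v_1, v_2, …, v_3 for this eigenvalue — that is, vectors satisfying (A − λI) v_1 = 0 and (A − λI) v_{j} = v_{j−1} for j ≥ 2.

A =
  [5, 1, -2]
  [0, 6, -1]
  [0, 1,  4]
A Jordan chain for λ = 5 of length 3:
v_1 = (-1, 0, 0)ᵀ
v_2 = (1, 1, 1)ᵀ
v_3 = (0, 1, 0)ᵀ

Let N = A − (5)·I. We want v_3 with N^3 v_3 = 0 but N^2 v_3 ≠ 0; then v_{j-1} := N · v_j for j = 3, …, 2.

Pick v_3 = (0, 1, 0)ᵀ.
Then v_2 = N · v_3 = (1, 1, 1)ᵀ.
Then v_1 = N · v_2 = (-1, 0, 0)ᵀ.

Sanity check: (A − (5)·I) v_1 = (0, 0, 0)ᵀ = 0. ✓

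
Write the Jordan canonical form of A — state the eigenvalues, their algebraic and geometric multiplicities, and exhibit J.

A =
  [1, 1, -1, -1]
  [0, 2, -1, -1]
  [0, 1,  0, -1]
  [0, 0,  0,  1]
J_2(1) ⊕ J_1(1) ⊕ J_1(1)

The characteristic polynomial is
  det(x·I − A) = x^4 - 4*x^3 + 6*x^2 - 4*x + 1 = (x - 1)^4

Eigenvalues and multiplicities (the geometric multiplicity of λ is n − rank(A − λI), which equals the number of Jordan blocks for λ):
  λ = 1: algebraic multiplicity = 4, geometric multiplicity = 3

Determining the block sizes for each eigenvalue:
  λ = 1: 3 blocks summing to 4 forces exactly one block of size 2 and the rest size 1 → block sizes [2, 1, 1]

Assembling the blocks gives a Jordan form
J =
  [1, 1, 0, 0]
  [0, 1, 0, 0]
  [0, 0, 1, 0]
  [0, 0, 0, 1]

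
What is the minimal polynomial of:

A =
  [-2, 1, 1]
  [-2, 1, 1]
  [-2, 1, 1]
x^2

The characteristic polynomial is χ_A(x) = x^3, so the eigenvalues are known. The minimal polynomial is
  m_A(x) = Π_λ (x − λ)^{k_λ}
where k_λ is the size of the *largest* Jordan block for λ (equivalently, the smallest k with (A − λI)^k v = 0 for every generalised eigenvector v of λ).

  λ = 0: largest Jordan block has size 2, contributing (x − 0)^2

So m_A(x) = x^2 = x^2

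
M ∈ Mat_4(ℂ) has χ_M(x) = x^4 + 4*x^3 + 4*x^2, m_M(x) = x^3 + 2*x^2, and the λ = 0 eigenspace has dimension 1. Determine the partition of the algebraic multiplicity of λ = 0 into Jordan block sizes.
Block sizes for λ = 0: [2]

Step 1 — from the characteristic polynomial, algebraic multiplicity of λ = 0 is 2. From dim ker(M − (0)·I) = 1, there are exactly 1 Jordan blocks for λ = 0.
Step 2 — from the minimal polynomial, the factor (x − 0)^2 tells us the largest block for λ = 0 has size 2.
Step 3 — with total size 2, 1 blocks, and largest block 2, the block sizes (in nonincreasing order) are [2].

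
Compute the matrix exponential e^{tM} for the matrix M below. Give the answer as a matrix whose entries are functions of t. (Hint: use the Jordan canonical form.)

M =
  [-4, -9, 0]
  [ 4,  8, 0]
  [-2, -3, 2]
e^{tM} =
  [-6*t*exp(2*t) + exp(2*t), -9*t*exp(2*t), 0]
  [4*t*exp(2*t), 6*t*exp(2*t) + exp(2*t), 0]
  [-2*t*exp(2*t), -3*t*exp(2*t), exp(2*t)]

Strategy: write M = P · J · P⁻¹ where J is a Jordan canonical form, so e^{tM} = P · e^{tJ} · P⁻¹, and e^{tJ} can be computed block-by-block.

M has Jordan form
J =
  [2, 1, 0]
  [0, 2, 0]
  [0, 0, 2]
(up to reordering of blocks).

Per-block formulas:
  For a 2×2 Jordan block J_2(2): exp(t · J_2(2)) = e^(2t)·(I + t·N), where N is the 2×2 nilpotent shift.
  For a 1×1 block at λ = 2: exp(t · [2]) = [e^(2t)].

After assembling e^{tJ} and conjugating by P, we get:

e^{tM} =
  [-6*t*exp(2*t) + exp(2*t), -9*t*exp(2*t), 0]
  [4*t*exp(2*t), 6*t*exp(2*t) + exp(2*t), 0]
  [-2*t*exp(2*t), -3*t*exp(2*t), exp(2*t)]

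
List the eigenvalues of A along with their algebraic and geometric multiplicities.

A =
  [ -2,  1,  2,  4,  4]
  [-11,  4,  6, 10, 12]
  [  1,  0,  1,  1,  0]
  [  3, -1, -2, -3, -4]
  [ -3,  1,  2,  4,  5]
λ = 1: alg = 5, geom = 3

Step 1 — factor the characteristic polynomial to read off the algebraic multiplicities:
  χ_A(x) = (x - 1)^5

Step 2 — compute geometric multiplicities via the rank-nullity identity g(λ) = n − rank(A − λI):
  rank(A − (1)·I) = 2, so dim ker(A − (1)·I) = n − 2 = 3

Summary:
  λ = 1: algebraic multiplicity = 5, geometric multiplicity = 3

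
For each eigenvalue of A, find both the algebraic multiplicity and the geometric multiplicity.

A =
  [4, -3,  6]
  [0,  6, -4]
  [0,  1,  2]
λ = 4: alg = 3, geom = 2

Step 1 — factor the characteristic polynomial to read off the algebraic multiplicities:
  χ_A(x) = (x - 4)^3

Step 2 — compute geometric multiplicities via the rank-nullity identity g(λ) = n − rank(A − λI):
  rank(A − (4)·I) = 1, so dim ker(A − (4)·I) = n − 1 = 2

Summary:
  λ = 4: algebraic multiplicity = 3, geometric multiplicity = 2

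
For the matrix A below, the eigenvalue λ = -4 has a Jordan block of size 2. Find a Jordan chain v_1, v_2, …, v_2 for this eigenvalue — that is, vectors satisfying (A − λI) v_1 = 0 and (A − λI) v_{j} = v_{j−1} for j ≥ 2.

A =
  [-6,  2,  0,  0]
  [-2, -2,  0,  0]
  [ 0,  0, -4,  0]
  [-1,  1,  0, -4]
A Jordan chain for λ = -4 of length 2:
v_1 = (-2, -2, 0, -1)ᵀ
v_2 = (1, 0, 0, 0)ᵀ

Let N = A − (-4)·I. We want v_2 with N^2 v_2 = 0 but N^1 v_2 ≠ 0; then v_{j-1} := N · v_j for j = 2, …, 2.

Pick v_2 = (1, 0, 0, 0)ᵀ.
Then v_1 = N · v_2 = (-2, -2, 0, -1)ᵀ.

Sanity check: (A − (-4)·I) v_1 = (0, 0, 0, 0)ᵀ = 0. ✓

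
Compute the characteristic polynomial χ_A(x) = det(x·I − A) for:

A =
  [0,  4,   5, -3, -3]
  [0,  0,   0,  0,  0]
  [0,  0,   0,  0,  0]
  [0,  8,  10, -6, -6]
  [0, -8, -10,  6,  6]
x^5

Expanding det(x·I − A) (e.g. by cofactor expansion or by noting that A is similar to its Jordan form J, which has the same characteristic polynomial as A) gives
  χ_A(x) = x^5
which factors as x^5. The eigenvalues (with algebraic multiplicities) are λ = 0 with multiplicity 5.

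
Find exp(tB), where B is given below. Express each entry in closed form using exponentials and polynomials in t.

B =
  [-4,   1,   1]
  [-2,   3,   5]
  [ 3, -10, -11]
e^{tB} =
  [t^2*exp(-4*t)/2 + exp(-4*t), -3*t^2*exp(-4*t)/2 + t*exp(-4*t), -t^2*exp(-4*t) + t*exp(-4*t)]
  [t^2*exp(-4*t)/2 - 2*t*exp(-4*t), -3*t^2*exp(-4*t)/2 + 7*t*exp(-4*t) + exp(-4*t), -t^2*exp(-4*t) + 5*t*exp(-4*t)]
  [-t^2*exp(-4*t)/2 + 3*t*exp(-4*t), 3*t^2*exp(-4*t)/2 - 10*t*exp(-4*t), t^2*exp(-4*t) - 7*t*exp(-4*t) + exp(-4*t)]

Strategy: write B = P · J · P⁻¹ where J is a Jordan canonical form, so e^{tB} = P · e^{tJ} · P⁻¹, and e^{tJ} can be computed block-by-block.

B has Jordan form
J =
  [-4,  1,  0]
  [ 0, -4,  1]
  [ 0,  0, -4]
(up to reordering of blocks).

Per-block formulas:
  For a 3×3 Jordan block J_3(-4): exp(t · J_3(-4)) = e^(-4t)·(I + t·N + (t^2/2)·N^2), where N is the 3×3 nilpotent shift.

After assembling e^{tJ} and conjugating by P, we get:

e^{tB} =
  [t^2*exp(-4*t)/2 + exp(-4*t), -3*t^2*exp(-4*t)/2 + t*exp(-4*t), -t^2*exp(-4*t) + t*exp(-4*t)]
  [t^2*exp(-4*t)/2 - 2*t*exp(-4*t), -3*t^2*exp(-4*t)/2 + 7*t*exp(-4*t) + exp(-4*t), -t^2*exp(-4*t) + 5*t*exp(-4*t)]
  [-t^2*exp(-4*t)/2 + 3*t*exp(-4*t), 3*t^2*exp(-4*t)/2 - 10*t*exp(-4*t), t^2*exp(-4*t) - 7*t*exp(-4*t) + exp(-4*t)]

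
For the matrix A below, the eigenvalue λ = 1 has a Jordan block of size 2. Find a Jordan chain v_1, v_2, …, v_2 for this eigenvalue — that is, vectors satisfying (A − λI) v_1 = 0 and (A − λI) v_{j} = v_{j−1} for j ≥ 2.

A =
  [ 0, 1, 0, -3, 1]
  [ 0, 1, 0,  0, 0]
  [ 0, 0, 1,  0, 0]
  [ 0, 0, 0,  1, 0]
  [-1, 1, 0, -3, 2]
A Jordan chain for λ = 1 of length 2:
v_1 = (-1, 0, 0, 0, -1)ᵀ
v_2 = (1, 0, 0, 0, 0)ᵀ

Let N = A − (1)·I. We want v_2 with N^2 v_2 = 0 but N^1 v_2 ≠ 0; then v_{j-1} := N · v_j for j = 2, …, 2.

Pick v_2 = (1, 0, 0, 0, 0)ᵀ.
Then v_1 = N · v_2 = (-1, 0, 0, 0, -1)ᵀ.

Sanity check: (A − (1)·I) v_1 = (0, 0, 0, 0, 0)ᵀ = 0. ✓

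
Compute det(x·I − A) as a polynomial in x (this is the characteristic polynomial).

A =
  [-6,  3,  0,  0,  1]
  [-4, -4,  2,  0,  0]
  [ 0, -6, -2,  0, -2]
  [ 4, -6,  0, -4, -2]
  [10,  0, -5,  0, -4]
x^5 + 20*x^4 + 160*x^3 + 640*x^2 + 1280*x + 1024

Expanding det(x·I − A) (e.g. by cofactor expansion or by noting that A is similar to its Jordan form J, which has the same characteristic polynomial as A) gives
  χ_A(x) = x^5 + 20*x^4 + 160*x^3 + 640*x^2 + 1280*x + 1024
which factors as (x + 4)^5. The eigenvalues (with algebraic multiplicities) are λ = -4 with multiplicity 5.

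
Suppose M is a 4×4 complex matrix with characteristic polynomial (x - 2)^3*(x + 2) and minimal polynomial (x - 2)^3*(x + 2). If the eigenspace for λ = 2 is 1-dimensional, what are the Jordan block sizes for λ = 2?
Block sizes for λ = 2: [3]

Step 1 — from the characteristic polynomial, algebraic multiplicity of λ = 2 is 3. From dim ker(M − (2)·I) = 1, there are exactly 1 Jordan blocks for λ = 2.
Step 2 — from the minimal polynomial, the factor (x − 2)^3 tells us the largest block for λ = 2 has size 3.
Step 3 — with total size 3, 1 blocks, and largest block 3, the block sizes (in nonincreasing order) are [3].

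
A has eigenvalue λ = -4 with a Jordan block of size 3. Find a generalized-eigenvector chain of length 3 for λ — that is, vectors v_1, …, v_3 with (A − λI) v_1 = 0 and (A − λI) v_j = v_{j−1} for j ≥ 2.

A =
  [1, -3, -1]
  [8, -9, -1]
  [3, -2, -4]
A Jordan chain for λ = -4 of length 3:
v_1 = (-2, -3, -1)ᵀ
v_2 = (5, 8, 3)ᵀ
v_3 = (1, 0, 0)ᵀ

Let N = A − (-4)·I. We want v_3 with N^3 v_3 = 0 but N^2 v_3 ≠ 0; then v_{j-1} := N · v_j for j = 3, …, 2.

Pick v_3 = (1, 0, 0)ᵀ.
Then v_2 = N · v_3 = (5, 8, 3)ᵀ.
Then v_1 = N · v_2 = (-2, -3, -1)ᵀ.

Sanity check: (A − (-4)·I) v_1 = (0, 0, 0)ᵀ = 0. ✓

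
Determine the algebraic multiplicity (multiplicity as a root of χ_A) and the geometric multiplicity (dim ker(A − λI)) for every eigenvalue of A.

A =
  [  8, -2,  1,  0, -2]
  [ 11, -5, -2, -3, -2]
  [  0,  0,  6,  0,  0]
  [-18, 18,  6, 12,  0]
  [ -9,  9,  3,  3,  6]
λ = 3: alg = 1, geom = 1; λ = 6: alg = 4, geom = 3

Step 1 — factor the characteristic polynomial to read off the algebraic multiplicities:
  χ_A(x) = (x - 6)^4*(x - 3)

Step 2 — compute geometric multiplicities via the rank-nullity identity g(λ) = n − rank(A − λI):
  rank(A − (3)·I) = 4, so dim ker(A − (3)·I) = n − 4 = 1
  rank(A − (6)·I) = 2, so dim ker(A − (6)·I) = n − 2 = 3

Summary:
  λ = 3: algebraic multiplicity = 1, geometric multiplicity = 1
  λ = 6: algebraic multiplicity = 4, geometric multiplicity = 3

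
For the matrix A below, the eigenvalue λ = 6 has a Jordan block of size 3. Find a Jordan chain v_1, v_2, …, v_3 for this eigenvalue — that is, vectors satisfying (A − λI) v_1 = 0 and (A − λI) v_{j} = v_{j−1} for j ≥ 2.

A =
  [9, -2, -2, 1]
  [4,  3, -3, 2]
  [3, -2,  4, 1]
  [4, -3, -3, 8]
A Jordan chain for λ = 6 of length 3:
v_1 = (-1, -1, -1, -1)ᵀ
v_2 = (3, 4, 3, 4)ᵀ
v_3 = (1, 0, 0, 0)ᵀ

Let N = A − (6)·I. We want v_3 with N^3 v_3 = 0 but N^2 v_3 ≠ 0; then v_{j-1} := N · v_j for j = 3, …, 2.

Pick v_3 = (1, 0, 0, 0)ᵀ.
Then v_2 = N · v_3 = (3, 4, 3, 4)ᵀ.
Then v_1 = N · v_2 = (-1, -1, -1, -1)ᵀ.

Sanity check: (A − (6)·I) v_1 = (0, 0, 0, 0)ᵀ = 0. ✓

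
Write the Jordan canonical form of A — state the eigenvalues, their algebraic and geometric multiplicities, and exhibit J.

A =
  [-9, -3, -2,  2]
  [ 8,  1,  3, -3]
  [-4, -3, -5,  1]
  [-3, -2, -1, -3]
J_3(-4) ⊕ J_1(-4)

The characteristic polynomial is
  det(x·I − A) = x^4 + 16*x^3 + 96*x^2 + 256*x + 256 = (x + 4)^4

Eigenvalues and multiplicities (the geometric multiplicity of λ is n − rank(A − λI), which equals the number of Jordan blocks for λ):
  λ = -4: algebraic multiplicity = 4, geometric multiplicity = 2

Determining the block sizes for each eigenvalue:
  λ = -4: with am = 4 and gm = 2, the partition is not yet determined (e.g. several partitions of 4 into 2 parts exist). Let N = A − (-4)·I. Computing rank(N^1) = 2, rank(N^2) = 1, rank(N^3) = 0; the number of blocks of size ≥ j is rank(N^{j−1}) − rank(N^j), giving [2, 1, 1]. So we have 1 block(s) of size 3, 1 block(s) of size 1 → block sizes [3, 1]

Assembling the blocks gives a Jordan form
J =
  [-4,  1,  0,  0]
  [ 0, -4,  1,  0]
  [ 0,  0, -4,  0]
  [ 0,  0,  0, -4]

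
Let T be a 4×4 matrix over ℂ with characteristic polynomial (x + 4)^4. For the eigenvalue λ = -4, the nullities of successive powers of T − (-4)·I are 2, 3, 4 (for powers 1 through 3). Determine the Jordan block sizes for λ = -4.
Block sizes for λ = -4: [3, 1]

From the dimensions of kernels of powers, the number of Jordan blocks of size at least j is d_j − d_{j−1} where d_j = dim ker(N^j) (with d_0 = 0). Computing the differences gives [2, 1, 1].
The number of blocks of size exactly k is (#blocks of size ≥ k) − (#blocks of size ≥ k + 1), so the partition is: 1 block(s) of size 1, 1 block(s) of size 3.
In nonincreasing order the block sizes are [3, 1].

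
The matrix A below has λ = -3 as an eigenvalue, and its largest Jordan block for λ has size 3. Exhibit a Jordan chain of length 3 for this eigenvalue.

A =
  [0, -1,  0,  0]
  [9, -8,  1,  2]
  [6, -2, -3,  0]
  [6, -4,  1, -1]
A Jordan chain for λ = -3 of length 3:
v_1 = (2, 6, 4, 4)ᵀ
v_2 = (-1, -5, -2, -4)ᵀ
v_3 = (0, 1, 0, 0)ᵀ

Let N = A − (-3)·I. We want v_3 with N^3 v_3 = 0 but N^2 v_3 ≠ 0; then v_{j-1} := N · v_j for j = 3, …, 2.

Pick v_3 = (0, 1, 0, 0)ᵀ.
Then v_2 = N · v_3 = (-1, -5, -2, -4)ᵀ.
Then v_1 = N · v_2 = (2, 6, 4, 4)ᵀ.

Sanity check: (A − (-3)·I) v_1 = (0, 0, 0, 0)ᵀ = 0. ✓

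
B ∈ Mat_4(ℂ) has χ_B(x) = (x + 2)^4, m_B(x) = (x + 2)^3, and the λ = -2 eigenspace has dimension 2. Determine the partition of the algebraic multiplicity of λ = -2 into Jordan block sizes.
Block sizes for λ = -2: [3, 1]

Step 1 — from the characteristic polynomial, algebraic multiplicity of λ = -2 is 4. From dim ker(B − (-2)·I) = 2, there are exactly 2 Jordan blocks for λ = -2.
Step 2 — from the minimal polynomial, the factor (x + 2)^3 tells us the largest block for λ = -2 has size 3.
Step 3 — with total size 4, 2 blocks, and largest block 3, the block sizes (in nonincreasing order) are [3, 1].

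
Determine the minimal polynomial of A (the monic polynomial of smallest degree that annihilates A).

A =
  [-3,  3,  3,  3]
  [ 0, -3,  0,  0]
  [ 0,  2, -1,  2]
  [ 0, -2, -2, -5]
x^2 + 6*x + 9

The characteristic polynomial is χ_A(x) = (x + 3)^4, so the eigenvalues are known. The minimal polynomial is
  m_A(x) = Π_λ (x − λ)^{k_λ}
where k_λ is the size of the *largest* Jordan block for λ (equivalently, the smallest k with (A − λI)^k v = 0 for every generalised eigenvector v of λ).

  λ = -3: largest Jordan block has size 2, contributing (x + 3)^2

So m_A(x) = (x + 3)^2 = x^2 + 6*x + 9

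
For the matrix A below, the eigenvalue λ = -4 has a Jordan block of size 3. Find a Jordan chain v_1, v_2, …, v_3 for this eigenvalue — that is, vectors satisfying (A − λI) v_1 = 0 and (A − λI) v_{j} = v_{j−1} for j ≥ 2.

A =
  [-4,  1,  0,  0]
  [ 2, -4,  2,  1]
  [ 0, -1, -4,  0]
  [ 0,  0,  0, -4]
A Jordan chain for λ = -4 of length 3:
v_1 = (2, 0, -2, 0)ᵀ
v_2 = (0, 2, 0, 0)ᵀ
v_3 = (1, 0, 0, 0)ᵀ

Let N = A − (-4)·I. We want v_3 with N^3 v_3 = 0 but N^2 v_3 ≠ 0; then v_{j-1} := N · v_j for j = 3, …, 2.

Pick v_3 = (1, 0, 0, 0)ᵀ.
Then v_2 = N · v_3 = (0, 2, 0, 0)ᵀ.
Then v_1 = N · v_2 = (2, 0, -2, 0)ᵀ.

Sanity check: (A − (-4)·I) v_1 = (0, 0, 0, 0)ᵀ = 0. ✓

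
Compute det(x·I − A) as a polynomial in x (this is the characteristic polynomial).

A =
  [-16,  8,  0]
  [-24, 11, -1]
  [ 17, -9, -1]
x^3 + 6*x^2 + 12*x + 8

Expanding det(x·I − A) (e.g. by cofactor expansion or by noting that A is similar to its Jordan form J, which has the same characteristic polynomial as A) gives
  χ_A(x) = x^3 + 6*x^2 + 12*x + 8
which factors as (x + 2)^3. The eigenvalues (with algebraic multiplicities) are λ = -2 with multiplicity 3.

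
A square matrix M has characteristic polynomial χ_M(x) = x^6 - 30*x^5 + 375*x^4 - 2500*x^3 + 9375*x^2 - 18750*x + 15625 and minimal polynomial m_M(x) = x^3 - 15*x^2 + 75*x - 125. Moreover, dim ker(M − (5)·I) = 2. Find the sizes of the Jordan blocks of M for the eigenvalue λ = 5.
Block sizes for λ = 5: [3, 3]

Step 1 — from the characteristic polynomial, algebraic multiplicity of λ = 5 is 6. From dim ker(M − (5)·I) = 2, there are exactly 2 Jordan blocks for λ = 5.
Step 2 — from the minimal polynomial, the factor (x − 5)^3 tells us the largest block for λ = 5 has size 3.
Step 3 — with total size 6, 2 blocks, and largest block 3, the block sizes (in nonincreasing order) are [3, 3].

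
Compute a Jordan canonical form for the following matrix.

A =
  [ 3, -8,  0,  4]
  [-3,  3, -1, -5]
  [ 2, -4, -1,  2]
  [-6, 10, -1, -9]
J_3(-1) ⊕ J_1(-1)

The characteristic polynomial is
  det(x·I − A) = x^4 + 4*x^3 + 6*x^2 + 4*x + 1 = (x + 1)^4

Eigenvalues and multiplicities (the geometric multiplicity of λ is n − rank(A − λI), which equals the number of Jordan blocks for λ):
  λ = -1: algebraic multiplicity = 4, geometric multiplicity = 2

Determining the block sizes for each eigenvalue:
  λ = -1: with am = 4 and gm = 2, the partition is not yet determined (e.g. several partitions of 4 into 2 parts exist). Let N = A − (-1)·I. Computing rank(N^1) = 2, rank(N^2) = 1, rank(N^3) = 0; the number of blocks of size ≥ j is rank(N^{j−1}) − rank(N^j), giving [2, 1, 1]. So we have 1 block(s) of size 3, 1 block(s) of size 1 → block sizes [3, 1]

Assembling the blocks gives a Jordan form
J =
  [-1,  1,  0,  0]
  [ 0, -1,  1,  0]
  [ 0,  0, -1,  0]
  [ 0,  0,  0, -1]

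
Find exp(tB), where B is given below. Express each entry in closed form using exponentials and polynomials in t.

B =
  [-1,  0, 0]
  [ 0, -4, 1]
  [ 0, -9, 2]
e^{tB} =
  [exp(-t), 0, 0]
  [0, -3*t*exp(-t) + exp(-t), t*exp(-t)]
  [0, -9*t*exp(-t), 3*t*exp(-t) + exp(-t)]

Strategy: write B = P · J · P⁻¹ where J is a Jordan canonical form, so e^{tB} = P · e^{tJ} · P⁻¹, and e^{tJ} can be computed block-by-block.

B has Jordan form
J =
  [-1,  1,  0]
  [ 0, -1,  0]
  [ 0,  0, -1]
(up to reordering of blocks).

Per-block formulas:
  For a 1×1 block at λ = -1: exp(t · [-1]) = [e^(-1t)].
  For a 2×2 Jordan block J_2(-1): exp(t · J_2(-1)) = e^(-1t)·(I + t·N), where N is the 2×2 nilpotent shift.

After assembling e^{tJ} and conjugating by P, we get:

e^{tB} =
  [exp(-t), 0, 0]
  [0, -3*t*exp(-t) + exp(-t), t*exp(-t)]
  [0, -9*t*exp(-t), 3*t*exp(-t) + exp(-t)]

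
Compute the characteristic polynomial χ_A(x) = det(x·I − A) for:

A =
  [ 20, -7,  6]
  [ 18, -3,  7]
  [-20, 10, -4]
x^3 - 13*x^2 + 48*x - 36

Expanding det(x·I − A) (e.g. by cofactor expansion or by noting that A is similar to its Jordan form J, which has the same characteristic polynomial as A) gives
  χ_A(x) = x^3 - 13*x^2 + 48*x - 36
which factors as (x - 6)^2*(x - 1). The eigenvalues (with algebraic multiplicities) are λ = 1 with multiplicity 1, λ = 6 with multiplicity 2.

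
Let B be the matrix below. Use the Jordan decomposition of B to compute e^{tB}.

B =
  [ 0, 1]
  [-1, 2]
e^{tB} =
  [-t*exp(t) + exp(t), t*exp(t)]
  [-t*exp(t), t*exp(t) + exp(t)]

Strategy: write B = P · J · P⁻¹ where J is a Jordan canonical form, so e^{tB} = P · e^{tJ} · P⁻¹, and e^{tJ} can be computed block-by-block.

B has Jordan form
J =
  [1, 1]
  [0, 1]
(up to reordering of blocks).

Per-block formulas:
  For a 2×2 Jordan block J_2(1): exp(t · J_2(1)) = e^(1t)·(I + t·N), where N is the 2×2 nilpotent shift.

After assembling e^{tJ} and conjugating by P, we get:

e^{tB} =
  [-t*exp(t) + exp(t), t*exp(t)]
  [-t*exp(t), t*exp(t) + exp(t)]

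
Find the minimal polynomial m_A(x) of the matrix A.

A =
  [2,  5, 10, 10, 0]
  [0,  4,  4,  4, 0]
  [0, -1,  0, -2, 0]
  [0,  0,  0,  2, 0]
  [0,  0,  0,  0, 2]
x^2 - 4*x + 4

The characteristic polynomial is χ_A(x) = (x - 2)^5, so the eigenvalues are known. The minimal polynomial is
  m_A(x) = Π_λ (x − λ)^{k_λ}
where k_λ is the size of the *largest* Jordan block for λ (equivalently, the smallest k with (A − λI)^k v = 0 for every generalised eigenvector v of λ).

  λ = 2: largest Jordan block has size 2, contributing (x − 2)^2

So m_A(x) = (x - 2)^2 = x^2 - 4*x + 4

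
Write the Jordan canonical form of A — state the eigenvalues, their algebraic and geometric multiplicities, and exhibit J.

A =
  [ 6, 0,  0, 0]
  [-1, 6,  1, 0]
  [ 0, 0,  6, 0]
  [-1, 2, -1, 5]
J_1(5) ⊕ J_2(6) ⊕ J_1(6)

The characteristic polynomial is
  det(x·I − A) = x^4 - 23*x^3 + 198*x^2 - 756*x + 1080 = (x - 6)^3*(x - 5)

Eigenvalues and multiplicities (the geometric multiplicity of λ is n − rank(A − λI), which equals the number of Jordan blocks for λ):
  λ = 5: algebraic multiplicity = 1, geometric multiplicity = 1
  λ = 6: algebraic multiplicity = 3, geometric multiplicity = 2

Determining the block sizes for each eigenvalue:
  λ = 5: one block (gm = 1), so the single block has size am = 1 → block sizes [1]
  λ = 6: 2 blocks summing to 3 forces exactly one block of size 2 and the rest size 1 → block sizes [2, 1]

Assembling the blocks gives a Jordan form
J =
  [5, 0, 0, 0]
  [0, 6, 1, 0]
  [0, 0, 6, 0]
  [0, 0, 0, 6]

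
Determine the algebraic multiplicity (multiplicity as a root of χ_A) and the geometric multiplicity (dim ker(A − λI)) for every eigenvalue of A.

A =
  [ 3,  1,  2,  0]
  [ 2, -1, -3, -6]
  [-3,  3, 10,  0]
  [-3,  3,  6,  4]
λ = 4: alg = 4, geom = 2

Step 1 — factor the characteristic polynomial to read off the algebraic multiplicities:
  χ_A(x) = (x - 4)^4

Step 2 — compute geometric multiplicities via the rank-nullity identity g(λ) = n − rank(A − λI):
  rank(A − (4)·I) = 2, so dim ker(A − (4)·I) = n − 2 = 2

Summary:
  λ = 4: algebraic multiplicity = 4, geometric multiplicity = 2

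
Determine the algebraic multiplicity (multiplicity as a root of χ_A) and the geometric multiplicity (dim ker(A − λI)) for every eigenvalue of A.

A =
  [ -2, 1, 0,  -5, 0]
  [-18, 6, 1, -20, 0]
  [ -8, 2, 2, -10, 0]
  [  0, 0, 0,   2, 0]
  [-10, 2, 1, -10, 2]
λ = 2: alg = 5, geom = 3

Step 1 — factor the characteristic polynomial to read off the algebraic multiplicities:
  χ_A(x) = (x - 2)^5

Step 2 — compute geometric multiplicities via the rank-nullity identity g(λ) = n − rank(A − λI):
  rank(A − (2)·I) = 2, so dim ker(A − (2)·I) = n − 2 = 3

Summary:
  λ = 2: algebraic multiplicity = 5, geometric multiplicity = 3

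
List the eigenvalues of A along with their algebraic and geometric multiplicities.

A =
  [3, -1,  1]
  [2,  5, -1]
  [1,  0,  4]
λ = 4: alg = 3, geom = 1

Step 1 — factor the characteristic polynomial to read off the algebraic multiplicities:
  χ_A(x) = (x - 4)^3

Step 2 — compute geometric multiplicities via the rank-nullity identity g(λ) = n − rank(A − λI):
  rank(A − (4)·I) = 2, so dim ker(A − (4)·I) = n − 2 = 1

Summary:
  λ = 4: algebraic multiplicity = 3, geometric multiplicity = 1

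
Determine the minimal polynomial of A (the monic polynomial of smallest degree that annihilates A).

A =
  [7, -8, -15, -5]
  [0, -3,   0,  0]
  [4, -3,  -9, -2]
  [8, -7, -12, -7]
x^2 + 6*x + 9

The characteristic polynomial is χ_A(x) = (x + 3)^4, so the eigenvalues are known. The minimal polynomial is
  m_A(x) = Π_λ (x − λ)^{k_λ}
where k_λ is the size of the *largest* Jordan block for λ (equivalently, the smallest k with (A − λI)^k v = 0 for every generalised eigenvector v of λ).

  λ = -3: largest Jordan block has size 2, contributing (x + 3)^2

So m_A(x) = (x + 3)^2 = x^2 + 6*x + 9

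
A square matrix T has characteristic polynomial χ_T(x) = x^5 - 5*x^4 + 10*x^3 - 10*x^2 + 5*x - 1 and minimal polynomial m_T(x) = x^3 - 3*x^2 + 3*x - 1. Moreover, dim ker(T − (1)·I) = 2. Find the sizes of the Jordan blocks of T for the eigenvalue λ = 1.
Block sizes for λ = 1: [3, 2]

Step 1 — from the characteristic polynomial, algebraic multiplicity of λ = 1 is 5. From dim ker(T − (1)·I) = 2, there are exactly 2 Jordan blocks for λ = 1.
Step 2 — from the minimal polynomial, the factor (x − 1)^3 tells us the largest block for λ = 1 has size 3.
Step 3 — with total size 5, 2 blocks, and largest block 3, the block sizes (in nonincreasing order) are [3, 2].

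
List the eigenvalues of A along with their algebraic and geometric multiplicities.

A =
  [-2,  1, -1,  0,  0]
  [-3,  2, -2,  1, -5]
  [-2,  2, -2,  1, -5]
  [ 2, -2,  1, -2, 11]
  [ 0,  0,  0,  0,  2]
λ = -1: alg = 4, geom = 2; λ = 2: alg = 1, geom = 1

Step 1 — factor the characteristic polynomial to read off the algebraic multiplicities:
  χ_A(x) = (x - 2)*(x + 1)^4

Step 2 — compute geometric multiplicities via the rank-nullity identity g(λ) = n − rank(A − λI):
  rank(A − (-1)·I) = 3, so dim ker(A − (-1)·I) = n − 3 = 2
  rank(A − (2)·I) = 4, so dim ker(A − (2)·I) = n − 4 = 1

Summary:
  λ = -1: algebraic multiplicity = 4, geometric multiplicity = 2
  λ = 2: algebraic multiplicity = 1, geometric multiplicity = 1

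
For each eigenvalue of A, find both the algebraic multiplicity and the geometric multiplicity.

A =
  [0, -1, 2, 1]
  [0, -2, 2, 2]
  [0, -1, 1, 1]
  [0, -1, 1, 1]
λ = 0: alg = 4, geom = 2

Step 1 — factor the characteristic polynomial to read off the algebraic multiplicities:
  χ_A(x) = x^4

Step 2 — compute geometric multiplicities via the rank-nullity identity g(λ) = n − rank(A − λI):
  rank(A − (0)·I) = 2, so dim ker(A − (0)·I) = n − 2 = 2

Summary:
  λ = 0: algebraic multiplicity = 4, geometric multiplicity = 2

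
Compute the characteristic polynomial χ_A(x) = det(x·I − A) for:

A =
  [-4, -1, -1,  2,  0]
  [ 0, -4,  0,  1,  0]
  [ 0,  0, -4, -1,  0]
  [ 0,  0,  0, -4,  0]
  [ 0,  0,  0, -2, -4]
x^5 + 20*x^4 + 160*x^3 + 640*x^2 + 1280*x + 1024

Expanding det(x·I − A) (e.g. by cofactor expansion or by noting that A is similar to its Jordan form J, which has the same characteristic polynomial as A) gives
  χ_A(x) = x^5 + 20*x^4 + 160*x^3 + 640*x^2 + 1280*x + 1024
which factors as (x + 4)^5. The eigenvalues (with algebraic multiplicities) are λ = -4 with multiplicity 5.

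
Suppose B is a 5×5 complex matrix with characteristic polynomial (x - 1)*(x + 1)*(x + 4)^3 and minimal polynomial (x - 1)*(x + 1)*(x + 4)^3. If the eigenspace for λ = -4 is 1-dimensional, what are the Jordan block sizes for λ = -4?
Block sizes for λ = -4: [3]

Step 1 — from the characteristic polynomial, algebraic multiplicity of λ = -4 is 3. From dim ker(B − (-4)·I) = 1, there are exactly 1 Jordan blocks for λ = -4.
Step 2 — from the minimal polynomial, the factor (x + 4)^3 tells us the largest block for λ = -4 has size 3.
Step 3 — with total size 3, 1 blocks, and largest block 3, the block sizes (in nonincreasing order) are [3].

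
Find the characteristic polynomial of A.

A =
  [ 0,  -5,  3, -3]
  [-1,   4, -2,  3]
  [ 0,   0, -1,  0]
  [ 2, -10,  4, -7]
x^4 + 4*x^3 + 6*x^2 + 4*x + 1

Expanding det(x·I − A) (e.g. by cofactor expansion or by noting that A is similar to its Jordan form J, which has the same characteristic polynomial as A) gives
  χ_A(x) = x^4 + 4*x^3 + 6*x^2 + 4*x + 1
which factors as (x + 1)^4. The eigenvalues (with algebraic multiplicities) are λ = -1 with multiplicity 4.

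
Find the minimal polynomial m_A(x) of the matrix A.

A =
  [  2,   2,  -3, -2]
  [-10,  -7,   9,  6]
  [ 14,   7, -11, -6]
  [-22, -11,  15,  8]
x^3 + 6*x^2 + 12*x + 8

The characteristic polynomial is χ_A(x) = (x + 2)^4, so the eigenvalues are known. The minimal polynomial is
  m_A(x) = Π_λ (x − λ)^{k_λ}
where k_λ is the size of the *largest* Jordan block for λ (equivalently, the smallest k with (A − λI)^k v = 0 for every generalised eigenvector v of λ).

  λ = -2: largest Jordan block has size 3, contributing (x + 2)^3

So m_A(x) = (x + 2)^3 = x^3 + 6*x^2 + 12*x + 8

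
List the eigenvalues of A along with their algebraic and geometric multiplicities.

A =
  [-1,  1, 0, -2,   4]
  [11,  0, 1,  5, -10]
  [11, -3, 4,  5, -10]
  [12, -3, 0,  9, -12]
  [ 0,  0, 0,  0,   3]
λ = 3: alg = 5, geom = 3

Step 1 — factor the characteristic polynomial to read off the algebraic multiplicities:
  χ_A(x) = (x - 3)^5

Step 2 — compute geometric multiplicities via the rank-nullity identity g(λ) = n − rank(A − λI):
  rank(A − (3)·I) = 2, so dim ker(A − (3)·I) = n − 2 = 3

Summary:
  λ = 3: algebraic multiplicity = 5, geometric multiplicity = 3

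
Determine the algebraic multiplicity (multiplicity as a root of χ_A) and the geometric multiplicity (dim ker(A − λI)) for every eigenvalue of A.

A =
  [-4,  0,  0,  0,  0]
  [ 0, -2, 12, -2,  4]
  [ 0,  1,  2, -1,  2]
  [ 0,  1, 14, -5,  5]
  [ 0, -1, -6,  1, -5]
λ = -4: alg = 2, geom = 2; λ = -2: alg = 3, geom = 1

Step 1 — factor the characteristic polynomial to read off the algebraic multiplicities:
  χ_A(x) = (x + 2)^3*(x + 4)^2

Step 2 — compute geometric multiplicities via the rank-nullity identity g(λ) = n − rank(A − λI):
  rank(A − (-4)·I) = 3, so dim ker(A − (-4)·I) = n − 3 = 2
  rank(A − (-2)·I) = 4, so dim ker(A − (-2)·I) = n − 4 = 1

Summary:
  λ = -4: algebraic multiplicity = 2, geometric multiplicity = 2
  λ = -2: algebraic multiplicity = 3, geometric multiplicity = 1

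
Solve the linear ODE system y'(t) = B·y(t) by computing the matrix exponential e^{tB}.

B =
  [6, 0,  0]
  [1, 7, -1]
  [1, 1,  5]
e^{tB} =
  [exp(6*t), 0, 0]
  [t*exp(6*t), t*exp(6*t) + exp(6*t), -t*exp(6*t)]
  [t*exp(6*t), t*exp(6*t), -t*exp(6*t) + exp(6*t)]

Strategy: write B = P · J · P⁻¹ where J is a Jordan canonical form, so e^{tB} = P · e^{tJ} · P⁻¹, and e^{tJ} can be computed block-by-block.

B has Jordan form
J =
  [6, 1, 0]
  [0, 6, 0]
  [0, 0, 6]
(up to reordering of blocks).

Per-block formulas:
  For a 2×2 Jordan block J_2(6): exp(t · J_2(6)) = e^(6t)·(I + t·N), where N is the 2×2 nilpotent shift.
  For a 1×1 block at λ = 6: exp(t · [6]) = [e^(6t)].

After assembling e^{tJ} and conjugating by P, we get:

e^{tB} =
  [exp(6*t), 0, 0]
  [t*exp(6*t), t*exp(6*t) + exp(6*t), -t*exp(6*t)]
  [t*exp(6*t), t*exp(6*t), -t*exp(6*t) + exp(6*t)]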